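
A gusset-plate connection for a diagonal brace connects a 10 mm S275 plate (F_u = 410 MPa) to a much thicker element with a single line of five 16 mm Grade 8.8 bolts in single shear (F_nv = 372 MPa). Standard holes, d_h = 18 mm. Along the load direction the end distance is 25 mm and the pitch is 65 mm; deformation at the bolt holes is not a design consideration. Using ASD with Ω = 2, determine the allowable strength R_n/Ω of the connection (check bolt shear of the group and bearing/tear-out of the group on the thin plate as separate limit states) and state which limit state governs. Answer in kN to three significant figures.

Bolt shear: A_b = π·16²/4 = 201.1 mm²; R_n = 372 × 201.1 × 5 × 1 / 1000 = 374 kN → 374 / 2 = 187 kN.
Bearing (1.5 l_c t F_u ≤ 3.0 d t F_u): upper limit = 3.0·16·10·410 / 1000 = 196.8 kN.
  Edge l_c = 25 − 18/2 = 16 → r_n = 98.4 kN; interior l_c = 65 − 18 = 47 → r_n = 196.8 kN.
  R_n,bearing = 1·98.4 + 4·196.8 = 885.6 kN → 885.6 / 2 = 443 kN.
Bolt shear governs: 187 kN.

187 kN (bolt shear governs)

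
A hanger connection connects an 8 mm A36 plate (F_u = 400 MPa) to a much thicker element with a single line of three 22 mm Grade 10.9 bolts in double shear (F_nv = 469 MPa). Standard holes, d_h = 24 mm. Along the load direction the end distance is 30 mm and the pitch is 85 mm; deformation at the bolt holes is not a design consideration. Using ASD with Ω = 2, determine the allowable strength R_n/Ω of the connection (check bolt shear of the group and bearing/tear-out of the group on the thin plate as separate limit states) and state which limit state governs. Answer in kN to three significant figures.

Bolt shear: A_b = π·22²/4 = 380.1 mm²; R_n = 469 × 380.1 × 3 × 2 / 1000 = 1070 kN → 1070 / 2 = 535 kN.
Bearing (1.5 l_c t F_u ≤ 3.0 d t F_u): upper limit = 3.0·22·8·400 / 1000 = 211.2 kN.
  Edge l_c = 30 − 24/2 = 18 → r_n = 86.4 kN; interior l_c = 85 − 24 = 61 → r_n = 211.2 kN.
  R_n,bearing = 1·86.4 + 2·211.2 = 508.8 kN → 508.8 / 2 = 254 kN.
Bearing governs: 254 kN.

254 kN (bearing governs)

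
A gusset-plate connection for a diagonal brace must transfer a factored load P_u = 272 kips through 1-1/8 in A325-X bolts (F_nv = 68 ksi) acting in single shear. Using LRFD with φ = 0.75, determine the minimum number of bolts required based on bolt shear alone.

6 bolts

A_b = π·1.125²/4 = 0.994 in².
Per-bolt design strength φR_n = 0.75 × 68 × 0.994 × 1 = 50.69 kips.
n ≥ 272 / 50.69 = 5.365 → use 6 bolts.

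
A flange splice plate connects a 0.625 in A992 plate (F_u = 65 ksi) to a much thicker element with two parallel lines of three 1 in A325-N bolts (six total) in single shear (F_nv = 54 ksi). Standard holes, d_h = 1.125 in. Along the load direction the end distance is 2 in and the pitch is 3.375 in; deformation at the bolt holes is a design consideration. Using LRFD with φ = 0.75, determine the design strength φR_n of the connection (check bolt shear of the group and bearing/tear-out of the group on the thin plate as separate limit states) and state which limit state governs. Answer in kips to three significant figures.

191 kips (bolt shear governs)

Bolt shear: A_b = π·1²/4 = 0.7854 in²; R_n = 54 × 0.7854 × 6 × 1 = 254.5 kips → 0.75 × 254.5 = 191 kips.
Bearing (1.2 l_c t F_u ≤ 2.4 d t F_u): upper limit = 2.4·1·0.625·65 = 97.5 kips.
  Edge l_c = 2 − 1.125/2 = 1.438 → r_n = 70.08 kips; interior l_c = 3.375 − 1.125 = 2.25 → r_n = 97.5 kips.
  R_n,bearing = 2·70.08 + 4·97.5 = 530.2 kips → 0.75 × 530.2 = 398 kips.
Bolt shear governs: 191 kips.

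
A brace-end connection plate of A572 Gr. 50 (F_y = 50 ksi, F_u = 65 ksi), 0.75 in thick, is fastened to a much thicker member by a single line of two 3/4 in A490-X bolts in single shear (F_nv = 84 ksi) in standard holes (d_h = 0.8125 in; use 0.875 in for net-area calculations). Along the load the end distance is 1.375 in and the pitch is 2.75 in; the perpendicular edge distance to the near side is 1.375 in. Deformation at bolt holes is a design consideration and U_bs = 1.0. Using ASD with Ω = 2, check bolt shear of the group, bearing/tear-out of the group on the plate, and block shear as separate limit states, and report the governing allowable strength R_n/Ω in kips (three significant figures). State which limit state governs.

Bolt shear: A_b = π·0.75²/4 = 0.4418 in²; R_n = 84 × 0.4418 × 2 × 1 = 74.22 kips → 74.22 / 2 = 37.1 kips.
Bearing: edge l_c = 0.9688, r_n = 56.67 kips; interior l_c = 1.938, r_n = 87.75 kips; R_n = 56.67 + 1·87.75 = 144.4 kips → 72.2 kips.
Block shear: A_gv = 3.094, A_nv = 2.109, A_nt = 0.7031 in²; R_n = min(0.6F_uA_nv, 0.6F_yA_gv) + U_bs·F_u·A_nt = 128 kips → 64 kips.
Bolt shear governs: 37.1 kips.

37.1 kips (bolt shear governs)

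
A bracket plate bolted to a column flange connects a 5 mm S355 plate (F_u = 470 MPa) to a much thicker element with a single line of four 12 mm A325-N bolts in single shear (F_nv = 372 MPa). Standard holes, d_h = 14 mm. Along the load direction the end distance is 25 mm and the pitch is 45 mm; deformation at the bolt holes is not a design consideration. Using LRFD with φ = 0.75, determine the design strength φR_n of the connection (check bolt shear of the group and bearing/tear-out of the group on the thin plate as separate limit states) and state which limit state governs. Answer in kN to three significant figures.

126 kN (bolt shear governs)

Bolt shear: A_b = π·12²/4 = 113.1 mm²; R_n = 372 × 113.1 × 4 × 1 / 1000 = 168.3 kN → 0.75 × 168.3 = 126 kN.
Bearing (1.5 l_c t F_u ≤ 3.0 d t F_u): upper limit = 3.0·12·5·470 / 1000 = 84.6 kN.
  Edge l_c = 25 − 14/2 = 18 → r_n = 63.45 kN; interior l_c = 45 − 14 = 31 → r_n = 84.6 kN.
  R_n,bearing = 1·63.45 + 3·84.6 = 317.2 kN → 0.75 × 317.2 = 238 kN.
Bolt shear governs: 126 kN.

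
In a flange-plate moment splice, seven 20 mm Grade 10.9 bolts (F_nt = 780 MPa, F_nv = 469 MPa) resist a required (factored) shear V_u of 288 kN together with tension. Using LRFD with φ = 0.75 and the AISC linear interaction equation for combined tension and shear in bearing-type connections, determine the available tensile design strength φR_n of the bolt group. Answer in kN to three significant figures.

1190 kN

A_b = π·20²/4 = 314.2 mm²; f_rv = 288 × 1000 / (7 × 314.2) = 131 MPa.
F'_nt = 1.3 F_nt − (F_nt / φF_nv) f_rv = 1.3·780 − (780/(0.75·469))·131 = 723.6 MPa, capped at F_nt → F'_nt = 723.6 MPa.
R_n = F'_nt · A_b · n = 723.6 × 314.2 × 7 / 1000 = 1591 kN.
Design strength φR_n = 0.75 × 1591 = 1190 kN.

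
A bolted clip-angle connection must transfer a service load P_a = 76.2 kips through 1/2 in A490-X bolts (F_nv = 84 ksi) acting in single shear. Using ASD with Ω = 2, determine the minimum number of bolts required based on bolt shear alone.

10 bolts

A_b = π·0.5²/4 = 0.1963 in².
Per-bolt allowable strength R_n/Ω = 84 × 0.1963 × 1 / 2 = 8.247 kips.
n ≥ 76.2 / 8.247 = 9.24 → use 10 bolts.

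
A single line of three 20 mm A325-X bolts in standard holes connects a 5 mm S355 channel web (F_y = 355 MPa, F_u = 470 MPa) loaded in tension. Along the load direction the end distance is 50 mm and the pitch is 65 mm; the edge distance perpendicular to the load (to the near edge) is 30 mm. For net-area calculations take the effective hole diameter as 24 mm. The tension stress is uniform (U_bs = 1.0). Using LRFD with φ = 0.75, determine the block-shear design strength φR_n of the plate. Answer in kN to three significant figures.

Shear plane L_v = 50 + 2·65 = 180 mm; A_gv = 180 × 5 = 900 mm².
A_nv = (180 − 2.5·24) × 5 = 600 mm².
A_nt = (30 − 0.5·24) × 5 = 90 mm².
0.6 F_u A_nv = 169.2 kN; 0.6 F_y A_gv = 191.7 kN → shear rupture governs the shear term.
R_n = 169.2 + 1.0 × 470 × 90 / 1000 = 211.5 kN.
Design strength φR_n = 0.75 × 211.5 = 159 kN.

159 kN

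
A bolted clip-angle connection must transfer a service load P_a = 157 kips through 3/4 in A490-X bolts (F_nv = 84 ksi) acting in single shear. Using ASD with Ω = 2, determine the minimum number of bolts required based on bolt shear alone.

9 bolts

A_b = π·0.75²/4 = 0.4418 in².
Per-bolt allowable strength R_n/Ω = 84 × 0.4418 × 1 / 2 = 18.56 kips.
n ≥ 157 / 18.56 = 8.461 → use 9 bolts.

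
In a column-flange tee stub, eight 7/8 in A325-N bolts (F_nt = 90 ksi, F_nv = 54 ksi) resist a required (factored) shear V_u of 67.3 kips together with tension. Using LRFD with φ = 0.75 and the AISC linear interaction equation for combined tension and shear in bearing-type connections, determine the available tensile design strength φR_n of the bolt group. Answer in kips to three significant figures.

A_b = π·0.875²/4 = 0.6013 in²; f_rv = 67.3 / (8 × 0.6013) = 13.99 ksi.
F'_nt = 1.3 F_nt − (F_nt / φF_nv) f_rv = 1.3·90 − (90/(0.75·54))·13.99 = 85.91 ksi, capped at F_nt → F'_nt = 85.91 ksi.
R_n = F'_nt · A_b · n = 85.91 × 0.6013 × 8 = 413.3 kips.
Design strength φR_n = 0.75 × 413.3 = 310 kips.

310 kips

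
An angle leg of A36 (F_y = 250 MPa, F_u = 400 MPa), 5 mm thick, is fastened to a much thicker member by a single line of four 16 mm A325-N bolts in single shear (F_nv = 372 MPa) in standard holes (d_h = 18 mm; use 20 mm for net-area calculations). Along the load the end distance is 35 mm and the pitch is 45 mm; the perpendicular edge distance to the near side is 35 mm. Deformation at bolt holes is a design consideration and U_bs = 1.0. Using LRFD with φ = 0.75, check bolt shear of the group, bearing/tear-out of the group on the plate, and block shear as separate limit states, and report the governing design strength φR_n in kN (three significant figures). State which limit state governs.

Bolt shear: A_b = π·16²/4 = 201.1 mm²; R_n = 372 × 201.1 × 4 × 1 / 1000 = 299.2 kN → 0.75 × 299.2 = 224 kN.
Bearing: edge l_c = 26, r_n = 62.4 kN; interior l_c = 27, r_n = 64.8 kN; R_n = 62.4 + 3·64.8 = 256.8 kN → 193 kN.
Block shear: A_gv = 850, A_nv = 500, A_nt = 125 mm²; R_n = min(0.6F_uA_nv, 0.6F_yA_gv) + U_bs·F_u·A_nt = 170 kN → 128 kN.
Block shear governs: 128 kN.

128 kN (block shear governs)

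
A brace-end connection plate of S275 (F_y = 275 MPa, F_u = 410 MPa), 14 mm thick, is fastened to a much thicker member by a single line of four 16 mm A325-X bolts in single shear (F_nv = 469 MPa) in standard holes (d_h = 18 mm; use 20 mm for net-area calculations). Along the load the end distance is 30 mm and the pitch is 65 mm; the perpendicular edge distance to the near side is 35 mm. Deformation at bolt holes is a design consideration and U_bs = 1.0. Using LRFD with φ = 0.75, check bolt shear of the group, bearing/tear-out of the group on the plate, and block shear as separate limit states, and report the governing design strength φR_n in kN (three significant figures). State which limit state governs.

Bolt shear: A_b = π·16²/4 = 201.1 mm²; R_n = 469 × 201.1 × 4 × 1 / 1000 = 377.2 kN → 0.75 × 377.2 = 283 kN.
Bearing: edge l_c = 21, r_n = 144.6 kN; interior l_c = 47, r_n = 220.4 kN; R_n = 144.6 + 3·220.4 = 805.9 kN → 604 kN.
Block shear: A_gv = 3150, A_nv = 2170, A_nt = 350 mm²; R_n = min(0.6F_uA_nv, 0.6F_yA_gv) + U_bs·F_u·A_nt = 663.2 kN → 497 kN.
Bolt shear governs: 283 kN.

283 kN (bolt shear governs)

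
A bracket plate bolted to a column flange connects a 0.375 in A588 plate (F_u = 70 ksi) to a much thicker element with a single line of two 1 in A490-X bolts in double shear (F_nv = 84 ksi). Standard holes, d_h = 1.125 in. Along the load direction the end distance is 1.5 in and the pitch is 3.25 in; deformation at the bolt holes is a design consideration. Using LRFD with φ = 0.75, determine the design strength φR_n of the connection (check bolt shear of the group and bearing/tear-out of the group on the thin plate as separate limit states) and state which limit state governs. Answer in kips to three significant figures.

Bolt shear: A_b = π·1²/4 = 0.7854 in²; R_n = 84 × 0.7854 × 2 × 2 = 263.9 kips → 0.75 × 263.9 = 198 kips.
Bearing (1.2 l_c t F_u ≤ 2.4 d t F_u): upper limit = 2.4·1·0.375·70 = 63 kips.
  Edge l_c = 1.5 − 1.125/2 = 0.9375 → r_n = 29.53 kips; interior l_c = 3.25 − 1.125 = 2.125 → r_n = 63 kips.
  R_n,bearing = 1·29.53 + 1·63 = 92.53 kips → 0.75 × 92.53 = 69.4 kips.
Bearing governs: 69.4 kips.

69.4 kips (bearing governs)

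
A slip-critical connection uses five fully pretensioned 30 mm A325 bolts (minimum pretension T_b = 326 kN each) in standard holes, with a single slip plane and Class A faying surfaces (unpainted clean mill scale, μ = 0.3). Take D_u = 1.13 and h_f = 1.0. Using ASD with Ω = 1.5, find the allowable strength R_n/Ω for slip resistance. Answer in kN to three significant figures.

R_n = μ · D_u · h_f · T_b · n_s · n_b = 0.3 × 1.13 × 1.0 × 326 × 1 × 5 = 552.6 kN.
Allowable strength R_n/Ω = 552.6 / 1.5 = 368 kN.

368 kN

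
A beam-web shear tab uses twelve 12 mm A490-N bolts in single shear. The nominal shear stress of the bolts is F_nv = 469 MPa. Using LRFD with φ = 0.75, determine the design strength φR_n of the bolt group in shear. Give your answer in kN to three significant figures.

477 kN

A_b = π × 12² / 4 = 113.1 mm².
R_n = F_nv · A_b · n · n_s = 469 × 113.1 × 12 × 1 / 1000 = 636.5 kN.
Design strength φR_n = 0.75 × 636.5 = 477 kN.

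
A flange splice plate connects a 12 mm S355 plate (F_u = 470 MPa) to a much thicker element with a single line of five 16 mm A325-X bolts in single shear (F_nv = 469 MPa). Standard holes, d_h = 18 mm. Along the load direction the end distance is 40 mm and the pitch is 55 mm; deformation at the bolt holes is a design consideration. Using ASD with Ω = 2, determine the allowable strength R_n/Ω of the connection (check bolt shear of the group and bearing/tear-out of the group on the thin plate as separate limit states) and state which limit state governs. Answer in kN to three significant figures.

Bolt shear: A_b = π·16²/4 = 201.1 mm²; R_n = 469 × 201.1 × 5 × 1 / 1000 = 471.5 kN → 471.5 / 2 = 236 kN.
Bearing (1.2 l_c t F_u ≤ 2.4 d t F_u): upper limit = 2.4·16·12·470 / 1000 = 216.6 kN.
  Edge l_c = 40 − 18/2 = 31 → r_n = 209.8 kN; interior l_c = 55 − 18 = 37 → r_n = 216.6 kN.
  R_n,bearing = 1·209.8 + 4·216.6 = 1076 kN → 1076 / 2 = 538 kN.
Bolt shear governs: 236 kN.

236 kN (bolt shear governs)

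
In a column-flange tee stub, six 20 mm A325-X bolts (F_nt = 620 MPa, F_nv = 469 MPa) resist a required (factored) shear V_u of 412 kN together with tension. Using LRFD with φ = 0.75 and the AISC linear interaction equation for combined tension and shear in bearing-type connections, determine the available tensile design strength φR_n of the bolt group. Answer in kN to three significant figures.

595 kN

A_b = π·20²/4 = 314.2 mm²; f_rv = 412 × 1000 / (6 × 314.2) = 218.6 MPa.
F'_nt = 1.3 F_nt − (F_nt / φF_nv) f_rv = 1.3·620 − (620/(0.75·469))·218.6 = 420.7 MPa, capped at F_nt → F'_nt = 420.7 MPa.
R_n = F'_nt · A_b · n = 420.7 × 314.2 × 6 / 1000 = 793.1 kN.
Design strength φR_n = 0.75 × 793.1 = 595 kN.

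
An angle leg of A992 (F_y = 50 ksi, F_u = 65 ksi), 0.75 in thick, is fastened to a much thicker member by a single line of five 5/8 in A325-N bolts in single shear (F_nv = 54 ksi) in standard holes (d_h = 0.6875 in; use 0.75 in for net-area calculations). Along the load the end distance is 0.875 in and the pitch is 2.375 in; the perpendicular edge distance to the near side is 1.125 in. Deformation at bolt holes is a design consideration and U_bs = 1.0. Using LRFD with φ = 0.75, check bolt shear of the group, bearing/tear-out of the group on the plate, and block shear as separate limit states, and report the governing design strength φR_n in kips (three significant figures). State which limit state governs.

62.1 kips (bolt shear governs)

Bolt shear: A_b = π·0.625²/4 = 0.3068 in²; R_n = 54 × 0.3068 × 5 × 1 = 82.83 kips → 0.75 × 82.83 = 62.1 kips.
Bearing: edge l_c = 0.5312, r_n = 31.08 kips; interior l_c = 1.688, r_n = 73.12 kips; R_n = 31.08 + 4·73.12 = 323.6 kips → 243 kips.
Block shear: A_gv = 7.781, A_nv = 5.25, A_nt = 0.5625 in²; R_n = min(0.6F_uA_nv, 0.6F_yA_gv) + U_bs·F_u·A_nt = 241.3 kips → 181 kips.
Bolt shear governs: 62.1 kips.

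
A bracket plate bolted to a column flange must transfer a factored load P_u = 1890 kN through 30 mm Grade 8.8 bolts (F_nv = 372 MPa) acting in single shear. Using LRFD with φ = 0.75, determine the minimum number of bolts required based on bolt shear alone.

10 bolts

A_b = π·30²/4 = 706.9 mm².
Per-bolt design strength φR_n = 0.75 × 372 × 706.9 × 1 / 1000 = 197.2 kN.
n ≥ 1890 / 197.2 = 9.584 → use 10 bolts.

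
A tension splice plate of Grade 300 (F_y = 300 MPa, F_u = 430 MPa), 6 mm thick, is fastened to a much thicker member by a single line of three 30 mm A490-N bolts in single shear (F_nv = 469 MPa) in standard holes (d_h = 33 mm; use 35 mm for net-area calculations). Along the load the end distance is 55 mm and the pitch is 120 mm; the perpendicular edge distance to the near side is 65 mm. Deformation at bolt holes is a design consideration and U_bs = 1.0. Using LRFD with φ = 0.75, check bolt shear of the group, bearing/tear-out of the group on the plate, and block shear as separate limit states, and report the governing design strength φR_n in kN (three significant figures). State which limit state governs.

331 kN (block shear governs)

Bolt shear: A_b = π·30²/4 = 706.9 mm²; R_n = 469 × 706.9 × 3 × 1 / 1000 = 994.5 kN → 0.75 × 994.5 = 746 kN.
Bearing: edge l_c = 38.5, r_n = 119.2 kN; interior l_c = 87, r_n = 185.8 kN; R_n = 119.2 + 2·185.8 = 490.7 kN → 368 kN.
Block shear: A_gv = 1770, A_nv = 1245, A_nt = 285 mm²; R_n = min(0.6F_uA_nv, 0.6F_yA_gv) + U_bs·F_u·A_nt = 441.2 kN → 331 kN.
Block shear governs: 331 kN.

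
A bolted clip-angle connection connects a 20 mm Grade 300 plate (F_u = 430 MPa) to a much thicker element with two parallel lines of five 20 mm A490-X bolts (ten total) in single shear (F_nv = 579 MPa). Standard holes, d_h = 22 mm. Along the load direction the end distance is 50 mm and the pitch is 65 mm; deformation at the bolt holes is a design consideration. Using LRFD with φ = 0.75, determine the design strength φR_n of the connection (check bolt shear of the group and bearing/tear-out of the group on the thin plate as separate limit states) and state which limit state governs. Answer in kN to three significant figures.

Bolt shear: A_b = π·20²/4 = 314.2 mm²; R_n = 579 × 314.2 × 10 × 1 / 1000 = 1819 kN → 0.75 × 1819 = 1360 kN.
Bearing (1.2 l_c t F_u ≤ 2.4 d t F_u): upper limit = 2.4·20·20·430 / 1000 = 412.8 kN.
  Edge l_c = 50 − 22/2 = 39 → r_n = 402.5 kN; interior l_c = 65 − 22 = 43 → r_n = 412.8 kN.
  R_n,bearing = 2·402.5 + 8·412.8 = 4107 kN → 0.75 × 4107 = 3080 kN.
Bolt shear governs: 1360 kN.

1360 kN (bolt shear governs)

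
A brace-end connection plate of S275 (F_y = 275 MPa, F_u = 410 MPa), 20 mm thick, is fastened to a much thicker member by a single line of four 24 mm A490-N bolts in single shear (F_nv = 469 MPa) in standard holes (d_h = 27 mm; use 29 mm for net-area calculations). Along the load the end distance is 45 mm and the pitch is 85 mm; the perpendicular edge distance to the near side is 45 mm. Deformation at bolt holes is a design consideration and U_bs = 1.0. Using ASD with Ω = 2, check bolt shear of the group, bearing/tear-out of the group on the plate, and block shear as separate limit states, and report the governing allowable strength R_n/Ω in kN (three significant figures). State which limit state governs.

Bolt shear: A_b = π·24²/4 = 452.4 mm²; R_n = 469 × 452.4 × 4 × 1 / 1000 = 848.7 kN → 848.7 / 2 = 424 kN.
Bearing: edge l_c = 31.5, r_n = 310 kN; interior l_c = 58, r_n = 472.3 kN; R_n = 310 + 3·472.3 = 1727 kN → 863 kN.
Block shear: A_gv = 6000, A_nv = 3970, A_nt = 610 mm²; R_n = min(0.6F_uA_nv, 0.6F_yA_gv) + U_bs·F_u·A_nt = 1227 kN → 613 kN.
Bolt shear governs: 424 kN.

424 kN (bolt shear governs)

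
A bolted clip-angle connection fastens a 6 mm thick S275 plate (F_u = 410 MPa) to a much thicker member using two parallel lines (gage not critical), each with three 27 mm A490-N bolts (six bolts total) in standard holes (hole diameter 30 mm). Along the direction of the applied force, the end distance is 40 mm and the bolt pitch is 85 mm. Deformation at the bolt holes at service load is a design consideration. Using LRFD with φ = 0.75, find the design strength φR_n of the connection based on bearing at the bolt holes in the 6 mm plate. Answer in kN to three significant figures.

589 kN

Per bolt r_n = 1.2 l_c t F_u ≤ 2.4 d t F_u; upper limit = 2.4 × 27 × 6 × 410 / 1000 = 159.4 kN.
Edge bolt: l_c = 40 − 30/2 = 25 mm → 1.2 × 25 × 6 × 410 / 1000 = 73.8 → r_n = 73.8 kN.
Interior bolts: l_c = 85 − 30 = 55 mm → 1.2 × 55 × 6 × 410 / 1000 = 162.4 → r_n = 159.4 kN.
R_n = 2 × 73.8 + 4 × 159.4 = 785.2 kN.
Design strength φR_n = 0.75 × 785.2 = 589 kN.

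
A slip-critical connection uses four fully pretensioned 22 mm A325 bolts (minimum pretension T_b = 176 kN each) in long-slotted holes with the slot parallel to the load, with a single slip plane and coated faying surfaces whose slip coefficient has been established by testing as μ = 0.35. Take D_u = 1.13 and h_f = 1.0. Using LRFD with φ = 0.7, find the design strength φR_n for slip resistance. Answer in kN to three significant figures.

195 kN

R_n = μ · D_u · h_f · T_b · n_s · n_b = 0.35 × 1.13 × 1.0 × 176 × 1 × 4 = 278.4 kN.
Design strength φR_n = 0.7 × 278.4 = 195 kN.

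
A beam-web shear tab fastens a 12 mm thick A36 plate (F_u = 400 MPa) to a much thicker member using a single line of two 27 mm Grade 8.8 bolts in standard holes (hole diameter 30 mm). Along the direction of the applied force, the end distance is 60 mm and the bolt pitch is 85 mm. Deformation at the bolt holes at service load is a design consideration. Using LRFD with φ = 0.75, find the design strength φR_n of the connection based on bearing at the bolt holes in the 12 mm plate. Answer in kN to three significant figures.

428 kN

Per bolt r_n = 1.2 l_c t F_u ≤ 2.4 d t F_u; upper limit = 2.4 × 27 × 12 × 400 / 1000 = 311 kN.
Edge bolt: l_c = 60 − 30/2 = 45 mm → 1.2 × 45 × 12 × 400 / 1000 = 259.2 → r_n = 259.2 kN.
Interior bolts: l_c = 85 − 30 = 55 mm → 1.2 × 55 × 12 × 400 / 1000 = 316.8 → r_n = 311 kN.
R_n = 1 × 259.2 + 1 × 311 = 570.2 kN.
Design strength φR_n = 0.75 × 570.2 = 428 kN.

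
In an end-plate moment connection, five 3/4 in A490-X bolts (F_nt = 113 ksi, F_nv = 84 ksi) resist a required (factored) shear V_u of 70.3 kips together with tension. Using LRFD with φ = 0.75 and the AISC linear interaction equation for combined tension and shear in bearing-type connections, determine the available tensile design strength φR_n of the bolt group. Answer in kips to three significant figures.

A_b = π·0.75²/4 = 0.4418 in²; f_rv = 70.3 / (5 × 0.4418) = 31.83 ksi.
F'_nt = 1.3 F_nt − (F_nt / φF_nv) f_rv = 1.3·113 − (113/(0.75·84))·31.83 = 89.82 ksi, capped at F_nt → F'_nt = 89.82 ksi.
R_n = F'_nt · A_b · n = 89.82 × 0.4418 × 5 = 198.4 kips.
Design strength φR_n = 0.75 × 198.4 = 149 kips.

149 kips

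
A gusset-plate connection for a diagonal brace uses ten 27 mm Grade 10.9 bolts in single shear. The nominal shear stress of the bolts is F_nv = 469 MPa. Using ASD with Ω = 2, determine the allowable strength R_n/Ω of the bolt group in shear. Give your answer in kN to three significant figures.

1340 kN

A_b = π × 27² / 4 = 572.6 mm².
R_n = F_nv · A_b · n · n_s = 469 × 572.6 × 10 × 1 / 1000 = 2685 kN.
Allowable strength R_n/Ω = 2685 / 2 = 1340 kN.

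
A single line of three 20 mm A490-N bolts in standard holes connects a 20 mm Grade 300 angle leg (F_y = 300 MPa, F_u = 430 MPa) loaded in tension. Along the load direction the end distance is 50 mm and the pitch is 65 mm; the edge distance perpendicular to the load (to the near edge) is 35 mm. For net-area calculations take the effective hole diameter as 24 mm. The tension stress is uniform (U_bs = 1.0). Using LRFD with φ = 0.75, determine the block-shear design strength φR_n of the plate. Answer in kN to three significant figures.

Shear plane L_v = 50 + 2·65 = 180 mm; A_gv = 180 × 20 = 3600 mm².
A_nv = (180 − 2.5·24) × 20 = 2400 mm².
A_nt = (35 − 0.5·24) × 20 = 460 mm².
0.6 F_u A_nv = 619.2 kN; 0.6 F_y A_gv = 648 kN → shear rupture governs the shear term.
R_n = 619.2 + 1.0 × 430 × 460 / 1000 = 817 kN.
Design strength φR_n = 0.75 × 817 = 613 kN.

613 kN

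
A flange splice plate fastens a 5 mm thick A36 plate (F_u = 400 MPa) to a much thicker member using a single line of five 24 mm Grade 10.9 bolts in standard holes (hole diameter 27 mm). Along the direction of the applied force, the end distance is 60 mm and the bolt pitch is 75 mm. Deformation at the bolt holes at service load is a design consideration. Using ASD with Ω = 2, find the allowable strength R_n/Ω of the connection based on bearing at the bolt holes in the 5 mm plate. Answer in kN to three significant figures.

Per bolt r_n = 1.2 l_c t F_u ≤ 2.4 d t F_u; upper limit = 2.4 × 24 × 5 × 400 / 1000 = 115.2 kN.
Edge bolt: l_c = 60 − 27/2 = 46.5 mm → 1.2 × 46.5 × 5 × 400 / 1000 = 111.6 → r_n = 111.6 kN.
Interior bolts: l_c = 75 − 27 = 48 mm → 1.2 × 48 × 5 × 400 / 1000 = 115.2 → r_n = 115.2 kN.
R_n = 1 × 111.6 + 4 × 115.2 = 572.4 kN.
Allowable strength R_n/Ω = 572.4 / 2 = 286 kN.

286 kN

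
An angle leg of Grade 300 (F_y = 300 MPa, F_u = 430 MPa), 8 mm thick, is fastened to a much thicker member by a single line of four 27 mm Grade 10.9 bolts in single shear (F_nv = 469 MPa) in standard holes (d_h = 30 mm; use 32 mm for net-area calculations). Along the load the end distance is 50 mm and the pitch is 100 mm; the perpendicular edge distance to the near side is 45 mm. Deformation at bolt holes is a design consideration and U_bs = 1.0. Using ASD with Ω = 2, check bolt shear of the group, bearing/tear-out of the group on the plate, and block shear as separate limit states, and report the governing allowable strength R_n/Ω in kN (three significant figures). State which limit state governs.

Bolt shear: A_b = π·27²/4 = 572.6 mm²; R_n = 469 × 572.6 × 4 × 1 / 1000 = 1074 kN → 1074 / 2 = 537 kN.
Bearing: edge l_c = 35, r_n = 144.5 kN; interior l_c = 70, r_n = 222.9 kN; R_n = 144.5 + 3·222.9 = 813.2 kN → 407 kN.
Block shear: A_gv = 2800, A_nv = 1904, A_nt = 232 mm²; R_n = min(0.6F_uA_nv, 0.6F_yA_gv) + U_bs·F_u·A_nt = 591 kN → 295 kN.
Block shear governs: 295 kN.

295 kN (block shear governs)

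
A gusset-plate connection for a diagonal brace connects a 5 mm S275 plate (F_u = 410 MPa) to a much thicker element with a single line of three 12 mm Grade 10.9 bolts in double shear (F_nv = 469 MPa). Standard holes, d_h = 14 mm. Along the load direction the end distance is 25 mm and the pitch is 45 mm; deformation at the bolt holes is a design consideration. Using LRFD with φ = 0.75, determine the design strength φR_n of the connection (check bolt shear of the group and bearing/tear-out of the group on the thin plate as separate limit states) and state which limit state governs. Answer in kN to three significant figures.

122 kN (bearing governs)

Bolt shear: A_b = π·12²/4 = 113.1 mm²; R_n = 469 × 113.1 × 3 × 2 / 1000 = 318.3 kN → 0.75 × 318.3 = 239 kN.
Bearing (1.2 l_c t F_u ≤ 2.4 d t F_u): upper limit = 2.4·12·5·410 / 1000 = 59.04 kN.
  Edge l_c = 25 − 14/2 = 18 → r_n = 44.28 kN; interior l_c = 45 − 14 = 31 → r_n = 59.04 kN.
  R_n,bearing = 1·44.28 + 2·59.04 = 162.4 kN → 0.75 × 162.4 = 122 kN.
Bearing governs: 122 kN.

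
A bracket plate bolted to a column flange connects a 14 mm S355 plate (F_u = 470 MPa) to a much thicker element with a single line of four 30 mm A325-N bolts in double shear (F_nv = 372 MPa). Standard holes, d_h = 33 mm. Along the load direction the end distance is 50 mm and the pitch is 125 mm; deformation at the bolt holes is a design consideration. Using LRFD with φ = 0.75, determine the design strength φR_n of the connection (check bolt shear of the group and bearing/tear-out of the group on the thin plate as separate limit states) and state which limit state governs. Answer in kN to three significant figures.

Bolt shear: A_b = π·30²/4 = 706.9 mm²; R_n = 372 × 706.9 × 4 × 2 / 1000 = 2104 kN → 0.75 × 2104 = 1580 kN.
Bearing (1.2 l_c t F_u ≤ 2.4 d t F_u): upper limit = 2.4·30·14·470 / 1000 = 473.8 kN.
  Edge l_c = 50 − 33/2 = 33.5 → r_n = 264.5 kN; interior l_c = 125 − 33 = 92 → r_n = 473.8 kN.
  R_n,bearing = 1·264.5 + 3·473.8 = 1686 kN → 0.75 × 1686 = 1260 kN.
Bearing governs: 1260 kN.

1260 kN (bearing governs)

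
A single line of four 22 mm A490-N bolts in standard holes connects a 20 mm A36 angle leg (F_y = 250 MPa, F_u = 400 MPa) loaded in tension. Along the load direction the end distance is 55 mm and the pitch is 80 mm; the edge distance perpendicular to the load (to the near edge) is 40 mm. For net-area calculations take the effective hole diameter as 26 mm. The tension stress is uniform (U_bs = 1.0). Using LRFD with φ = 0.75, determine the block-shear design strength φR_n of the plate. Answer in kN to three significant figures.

Shear plane L_v = 55 + 3·80 = 295 mm; A_gv = 295 × 20 = 5900 mm².
A_nv = (295 − 3.5·26) × 20 = 4080 mm².
A_nt = (40 − 0.5·26) × 20 = 540 mm².
0.6 F_u A_nv = 979.2 kN; 0.6 F_y A_gv = 885 kN → shear yielding governs the shear term.
R_n = 885 + 1.0 × 400 × 540 / 1000 = 1101 kN.
Design strength φR_n = 0.75 × 1101 = 826 kN.

826 kN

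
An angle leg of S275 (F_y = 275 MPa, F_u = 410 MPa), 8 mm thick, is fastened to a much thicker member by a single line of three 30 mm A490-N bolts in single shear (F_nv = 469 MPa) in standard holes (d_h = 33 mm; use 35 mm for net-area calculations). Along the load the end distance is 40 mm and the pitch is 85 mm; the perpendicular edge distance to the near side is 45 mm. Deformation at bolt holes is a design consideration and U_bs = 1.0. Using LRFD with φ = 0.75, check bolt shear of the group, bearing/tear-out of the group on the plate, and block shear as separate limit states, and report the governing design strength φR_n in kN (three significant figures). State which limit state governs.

Bolt shear: A_b = π·30²/4 = 706.9 mm²; R_n = 469 × 706.9 × 3 × 1 / 1000 = 994.5 kN → 0.75 × 994.5 = 746 kN.
Bearing: edge l_c = 23.5, r_n = 92.5 kN; interior l_c = 52, r_n = 204.7 kN; R_n = 92.5 + 2·204.7 = 501.8 kN → 376 kN.
Block shear: A_gv = 1680, A_nv = 980, A_nt = 220 mm²; R_n = min(0.6F_uA_nv, 0.6F_yA_gv) + U_bs·F_u·A_nt = 331.3 kN → 248 kN.
Block shear governs: 248 kN.

248 kN (block shear governs)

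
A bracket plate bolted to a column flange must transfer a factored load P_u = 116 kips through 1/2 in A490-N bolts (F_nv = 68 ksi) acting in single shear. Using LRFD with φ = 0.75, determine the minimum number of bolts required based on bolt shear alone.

12 bolts

A_b = π·0.5²/4 = 0.1963 in².
Per-bolt design strength φR_n = 0.75 × 68 × 0.1963 × 1 = 10.01 kips.
n ≥ 116 / 10.01 = 11.58 → use 12 bolts.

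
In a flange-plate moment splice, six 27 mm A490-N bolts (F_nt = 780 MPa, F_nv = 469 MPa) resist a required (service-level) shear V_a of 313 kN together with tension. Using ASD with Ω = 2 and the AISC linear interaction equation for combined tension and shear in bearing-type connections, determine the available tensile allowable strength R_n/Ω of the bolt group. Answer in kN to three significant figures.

A_b = π·27²/4 = 572.6 mm²; f_rv = 313 × 1000 / (6 × 572.6) = 91.11 MPa.
F'_nt = 1.3 F_nt − (Ω F_nt / F_nv) f_rv = 1.3·780 − (2·780/469)·91.11 = 710.9 MPa, capped at F_nt → F'_nt = 710.9 MPa.
R_n = F'_nt · A_b · n = 710.9 × 572.6 × 6 / 1000 = 2442 kN.
Allowable strength R_n/Ω = 2442 / 2 = 1220 kN.

1220 kN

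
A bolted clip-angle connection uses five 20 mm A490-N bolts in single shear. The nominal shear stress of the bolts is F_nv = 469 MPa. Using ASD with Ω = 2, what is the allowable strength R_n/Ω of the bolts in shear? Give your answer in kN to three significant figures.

A_b = π × 20² / 4 = 314.2 mm².
R_n = F_nv · A_b · n · n_s = 469 × 314.2 × 5 × 1 / 1000 = 736.7 kN.
Allowable strength R_n/Ω = 736.7 / 2 = 368 kN.

368 kN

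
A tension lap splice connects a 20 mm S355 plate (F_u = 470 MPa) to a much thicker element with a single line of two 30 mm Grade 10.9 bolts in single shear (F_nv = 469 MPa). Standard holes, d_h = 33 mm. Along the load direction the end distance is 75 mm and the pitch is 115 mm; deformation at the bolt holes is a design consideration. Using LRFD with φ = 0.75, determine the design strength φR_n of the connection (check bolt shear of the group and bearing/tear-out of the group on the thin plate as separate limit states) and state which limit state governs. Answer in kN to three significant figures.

Bolt shear: A_b = π·30²/4 = 706.9 mm²; R_n = 469 × 706.9 × 2 × 1 / 1000 = 663 kN → 0.75 × 663 = 497 kN.
Bearing (1.2 l_c t F_u ≤ 2.4 d t F_u): upper limit = 2.4·30·20·470 / 1000 = 676.8 kN.
  Edge l_c = 75 − 33/2 = 58.5 → r_n = 659.9 kN; interior l_c = 115 − 33 = 82 → r_n = 676.8 kN.
  R_n,bearing = 1·659.9 + 1·676.8 = 1337 kN → 0.75 × 1337 = 1000 kN.
Bolt shear governs: 497 kN.

497 kN (bolt shear governs)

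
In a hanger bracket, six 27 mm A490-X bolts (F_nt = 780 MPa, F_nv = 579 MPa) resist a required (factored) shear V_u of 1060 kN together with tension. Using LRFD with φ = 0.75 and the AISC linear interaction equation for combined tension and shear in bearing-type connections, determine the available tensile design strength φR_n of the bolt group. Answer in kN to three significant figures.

1180 kN

A_b = π·27²/4 = 572.6 mm²; f_rv = 1060 × 1000 / (6 × 572.6) = 308.6 MPa.
F'_nt = 1.3 F_nt − (F_nt / φF_nv) f_rv = 1.3·780 − (780/(0.75·579))·308.6 = 459.8 MPa, capped at F_nt → F'_nt = 459.8 MPa.
R_n = F'_nt · A_b · n = 459.8 × 572.6 × 6 / 1000 = 1579 kN.
Design strength φR_n = 0.75 × 1579 = 1180 kN.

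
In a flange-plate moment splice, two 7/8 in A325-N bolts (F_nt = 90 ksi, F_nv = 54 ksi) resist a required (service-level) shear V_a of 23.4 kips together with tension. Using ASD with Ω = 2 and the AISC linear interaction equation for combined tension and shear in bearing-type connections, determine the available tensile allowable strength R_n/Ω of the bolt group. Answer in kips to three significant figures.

A_b = π·0.875²/4 = 0.6013 in²; f_rv = 23.4 / (2 × 0.6013) = 19.46 ksi.
F'_nt = 1.3 F_nt − (Ω F_nt / F_nv) f_rv = 1.3·90 − (2·90/54)·19.46 = 52.14 ksi, capped at F_nt → F'_nt = 52.14 ksi.
R_n = F'_nt · A_b · n = 52.14 × 0.6013 × 2 = 62.71 kips.
Allowable strength R_n/Ω = 62.71 / 2 = 31.4 kips.

31.4 kips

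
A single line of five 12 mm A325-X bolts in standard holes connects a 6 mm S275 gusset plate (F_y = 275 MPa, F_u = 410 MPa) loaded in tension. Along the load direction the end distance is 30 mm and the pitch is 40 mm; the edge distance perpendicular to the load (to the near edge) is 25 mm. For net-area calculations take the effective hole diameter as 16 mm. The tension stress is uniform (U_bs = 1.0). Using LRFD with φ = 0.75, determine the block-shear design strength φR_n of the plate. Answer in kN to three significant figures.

162 kN

Shear plane L_v = 30 + 4·40 = 190 mm; A_gv = 190 × 6 = 1140 mm².
A_nv = (190 − 4.5·16) × 6 = 708 mm².
A_nt = (25 − 0.5·16) × 6 = 102 mm².
0.6 F_u A_nv = 174.2 kN; 0.6 F_y A_gv = 188.1 kN → shear rupture governs the shear term.
R_n = 174.2 + 1.0 × 410 × 102 / 1000 = 216 kN.
Design strength φR_n = 0.75 × 216 = 162 kN.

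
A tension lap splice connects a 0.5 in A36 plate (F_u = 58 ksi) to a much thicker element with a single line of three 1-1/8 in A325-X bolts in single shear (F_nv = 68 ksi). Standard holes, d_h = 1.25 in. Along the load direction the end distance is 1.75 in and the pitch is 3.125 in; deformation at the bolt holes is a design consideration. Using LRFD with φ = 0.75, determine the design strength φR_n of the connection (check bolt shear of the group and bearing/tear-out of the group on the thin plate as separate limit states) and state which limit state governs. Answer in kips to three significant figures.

127 kips (bearing governs)

Bolt shear: A_b = π·1.125²/4 = 0.994 in²; R_n = 68 × 0.994 × 3 × 1 = 202.8 kips → 0.75 × 202.8 = 152 kips.
Bearing (1.2 l_c t F_u ≤ 2.4 d t F_u): upper limit = 2.4·1.125·0.5·58 = 78.3 kips.
  Edge l_c = 1.75 − 1.25/2 = 1.125 → r_n = 39.15 kips; interior l_c = 3.125 − 1.25 = 1.875 → r_n = 65.25 kips.
  R_n,bearing = 1·39.15 + 2·65.25 = 169.7 kips → 0.75 × 169.7 = 127 kips.
Bearing governs: 127 kips.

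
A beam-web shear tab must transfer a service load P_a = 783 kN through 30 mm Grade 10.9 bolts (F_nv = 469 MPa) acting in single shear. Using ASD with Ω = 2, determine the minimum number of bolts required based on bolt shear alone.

A_b = π·30²/4 = 706.9 mm².
Per-bolt allowable strength R_n/Ω = 469 × 706.9 × 1 / 1000 / 2 = 165.8 kN.
n ≥ 783 / 165.8 = 4.724 → use 5 bolts.

5 bolts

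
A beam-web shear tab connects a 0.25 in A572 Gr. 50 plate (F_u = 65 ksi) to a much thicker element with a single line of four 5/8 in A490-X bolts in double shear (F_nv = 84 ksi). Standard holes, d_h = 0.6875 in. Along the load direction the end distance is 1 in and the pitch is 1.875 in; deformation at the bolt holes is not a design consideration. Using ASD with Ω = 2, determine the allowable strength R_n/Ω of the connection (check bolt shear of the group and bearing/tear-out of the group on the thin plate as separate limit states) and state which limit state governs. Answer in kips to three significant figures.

51.4 kips (bearing governs)

Bolt shear: A_b = π·0.625²/4 = 0.3068 in²; R_n = 84 × 0.3068 × 4 × 2 = 206.2 kips → 206.2 / 2 = 103 kips.
Bearing (1.5 l_c t F_u ≤ 3.0 d t F_u): upper limit = 3.0·0.625·0.25·65 = 30.47 kips.
  Edge l_c = 1 − 0.6875/2 = 0.6562 → r_n = 16 kips; interior l_c = 1.875 − 0.6875 = 1.188 → r_n = 28.95 kips.
  R_n,bearing = 1·16 + 3·28.95 = 102.8 kips → 102.8 / 2 = 51.4 kips.
Bearing governs: 51.4 kips.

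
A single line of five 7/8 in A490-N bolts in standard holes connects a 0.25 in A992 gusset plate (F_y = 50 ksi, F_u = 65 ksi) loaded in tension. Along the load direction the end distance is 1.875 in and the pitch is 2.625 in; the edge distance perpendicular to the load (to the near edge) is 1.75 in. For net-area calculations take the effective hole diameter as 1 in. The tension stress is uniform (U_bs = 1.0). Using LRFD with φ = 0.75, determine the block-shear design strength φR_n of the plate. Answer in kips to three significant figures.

72.8 kips

Shear plane L_v = 1.875 + 4·2.625 = 12.38 in; A_gv = 12.38 × 0.25 = 3.094 in².
A_nv = (12.38 − 4.5·1) × 0.25 = 1.969 in².
A_nt = (1.75 − 0.5·1) × 0.25 = 0.3125 in².
0.6 F_u A_nv = 76.78 kips; 0.6 F_y A_gv = 92.81 kips → shear rupture governs the shear term.
R_n = 76.78 + 1.0 × 65 × 0.3125 = 97.09 kips.
Design strength φR_n = 0.75 × 97.09 = 72.8 kips.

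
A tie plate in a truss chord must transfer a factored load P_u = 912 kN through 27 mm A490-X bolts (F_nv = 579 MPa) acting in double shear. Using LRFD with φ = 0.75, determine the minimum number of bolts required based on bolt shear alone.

2 bolts

A_b = π·27²/4 = 572.6 mm².
Per-bolt design strength φR_n = 0.75 × 579 × 572.6 × 2 / 1000 = 497.3 kN.
n ≥ 912 / 497.3 = 1.834 → use 2 bolts.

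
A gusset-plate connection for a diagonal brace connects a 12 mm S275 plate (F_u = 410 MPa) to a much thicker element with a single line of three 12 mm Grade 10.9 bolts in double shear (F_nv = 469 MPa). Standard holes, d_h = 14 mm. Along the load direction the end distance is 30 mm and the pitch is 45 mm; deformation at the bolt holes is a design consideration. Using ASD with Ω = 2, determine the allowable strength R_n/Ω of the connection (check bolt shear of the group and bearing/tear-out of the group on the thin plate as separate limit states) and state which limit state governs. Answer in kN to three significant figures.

Bolt shear: A_b = π·12²/4 = 113.1 mm²; R_n = 469 × 113.1 × 3 × 2 / 1000 = 318.3 kN → 318.3 / 2 = 159 kN.
Bearing (1.2 l_c t F_u ≤ 2.4 d t F_u): upper limit = 2.4·12·12·410 / 1000 = 141.7 kN.
  Edge l_c = 30 − 14/2 = 23 → r_n = 135.8 kN; interior l_c = 45 − 14 = 31 → r_n = 141.7 kN.
  R_n,bearing = 1·135.8 + 2·141.7 = 419.2 kN → 419.2 / 2 = 210 kN.
Bolt shear governs: 159 kN.

159 kN (bolt shear governs)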